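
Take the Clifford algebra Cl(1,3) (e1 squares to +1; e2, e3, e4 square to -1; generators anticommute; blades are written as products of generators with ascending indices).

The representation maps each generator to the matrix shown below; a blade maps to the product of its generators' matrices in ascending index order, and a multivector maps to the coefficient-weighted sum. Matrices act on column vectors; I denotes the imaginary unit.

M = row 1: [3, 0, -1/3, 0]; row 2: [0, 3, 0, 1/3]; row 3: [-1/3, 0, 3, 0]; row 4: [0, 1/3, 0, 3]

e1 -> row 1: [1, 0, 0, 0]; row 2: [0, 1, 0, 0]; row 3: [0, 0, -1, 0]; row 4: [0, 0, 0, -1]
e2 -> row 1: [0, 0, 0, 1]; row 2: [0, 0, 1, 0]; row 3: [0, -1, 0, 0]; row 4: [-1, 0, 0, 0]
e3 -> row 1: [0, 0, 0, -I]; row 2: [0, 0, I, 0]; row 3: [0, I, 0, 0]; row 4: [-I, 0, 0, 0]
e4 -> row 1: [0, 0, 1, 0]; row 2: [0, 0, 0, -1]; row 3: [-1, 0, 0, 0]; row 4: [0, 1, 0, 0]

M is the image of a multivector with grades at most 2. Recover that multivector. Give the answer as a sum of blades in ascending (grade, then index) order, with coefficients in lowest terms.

Method: the blade images are trace-orthogonal — tr(rho(e_A) rho(e_B)^-1) = 4 if A = B and 0 otherwise — and rho(e_A)^-1 = (e_A)^2 * rho(e_A) with (e_A)^2 = +1 or -1, so the coefficient of e_A in the preimage is (e_A)^2 * tr(M rho(e_A))/4.
Nonzero projections over blades of grade <= 2: 1: (1)^2 = +1, tr(M 1) = 12, coefficient 3; e1 e4: (e1 e4)^2 = +1, tr(M rho(e1 e4)) = -4/3, coefficient -1/3. Every other blade of grade <= 2 projects to 0.
Answer: 3 - 1/3*e1 e4


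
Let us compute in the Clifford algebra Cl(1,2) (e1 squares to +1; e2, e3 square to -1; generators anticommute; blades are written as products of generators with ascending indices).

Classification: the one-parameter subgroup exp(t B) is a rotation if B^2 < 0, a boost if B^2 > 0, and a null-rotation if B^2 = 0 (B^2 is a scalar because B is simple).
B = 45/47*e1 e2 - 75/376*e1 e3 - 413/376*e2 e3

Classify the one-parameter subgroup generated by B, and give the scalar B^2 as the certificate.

B^2 term by term: the squares give (45/47)^2*(e1 e2)^2 + (-75/376)^2*(e1 e3)^2 + (-413/376)^2*(e2 e3)^2 = 2025/2209*(+1) + 5625/141376*(+1) + 170569/141376*(-1) = -1/4 (each basis 2-blade squares to minus the product of its generators' squares); cross terms between blades sharing an index anticommute and cancel. So B^2 = -1/4.
Answer: rotation, certificate B^2 = -1/4. Because -1/4 is invariant under every versor sandwich, the classification follows from its sign alone.


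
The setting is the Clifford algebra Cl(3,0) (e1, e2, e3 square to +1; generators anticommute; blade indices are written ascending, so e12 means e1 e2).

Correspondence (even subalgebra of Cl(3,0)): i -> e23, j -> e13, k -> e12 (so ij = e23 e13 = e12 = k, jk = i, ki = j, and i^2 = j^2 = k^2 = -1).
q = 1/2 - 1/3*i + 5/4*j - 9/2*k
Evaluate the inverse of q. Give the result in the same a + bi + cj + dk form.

In blades: q = 1/2 - 9/2*e12 + 5/4*e13 - 1/3*e23.
With qbar = 1/2 + 9/2*e12 - 5/4*e13 + 1/3*e23 (scalar fixed, mapped units negated), q qbar = 3193/144 (the sum of squared coefficients), so q^-1 = qbar / (3193/144) = 72/3193 + 648/3193*e12 - 180/3193*e13 + 48/3193*e23; translating back:
Answer: 72/3193 + 48/3193*i - 180/3193*j + 648/3193*k


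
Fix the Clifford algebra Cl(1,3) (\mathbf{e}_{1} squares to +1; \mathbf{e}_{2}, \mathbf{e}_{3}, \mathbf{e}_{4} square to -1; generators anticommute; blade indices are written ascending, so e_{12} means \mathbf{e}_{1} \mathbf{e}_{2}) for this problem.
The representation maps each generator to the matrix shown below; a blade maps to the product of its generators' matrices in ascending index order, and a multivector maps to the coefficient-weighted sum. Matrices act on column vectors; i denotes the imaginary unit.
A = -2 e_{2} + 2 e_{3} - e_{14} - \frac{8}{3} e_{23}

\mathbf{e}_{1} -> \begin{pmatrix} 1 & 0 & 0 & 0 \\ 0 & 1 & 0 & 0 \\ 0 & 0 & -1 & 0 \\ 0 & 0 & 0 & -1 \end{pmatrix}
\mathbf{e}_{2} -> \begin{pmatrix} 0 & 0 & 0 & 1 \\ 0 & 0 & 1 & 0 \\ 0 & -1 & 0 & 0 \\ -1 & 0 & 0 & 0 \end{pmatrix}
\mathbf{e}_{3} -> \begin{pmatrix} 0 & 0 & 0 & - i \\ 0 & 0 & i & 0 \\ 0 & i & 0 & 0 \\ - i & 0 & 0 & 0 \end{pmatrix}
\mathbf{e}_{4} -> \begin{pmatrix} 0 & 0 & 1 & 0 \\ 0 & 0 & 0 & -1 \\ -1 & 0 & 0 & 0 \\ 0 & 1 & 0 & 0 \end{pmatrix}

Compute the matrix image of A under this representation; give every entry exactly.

Bivector images (products of the table entries): rho(e_{14}) = rho(\mathbf{e}_{1})rho(\mathbf{e}_{4}) = \begin{pmatrix} 0 & 0 & 1 & 0 \\ 0 & 0 & 0 & -1 \\ 1 & 0 & 0 & 0 \\ 0 & -1 & 0 & 0 \end{pmatrix}; rho(e_{23}) = rho(\mathbf{e}_{2})rho(\mathbf{e}_{3}) = \begin{pmatrix} - i & 0 & 0 & 0 \\ 0 & i & 0 & 0 \\ 0 & 0 & - i & 0 \\ 0 & 0 & 0 & i \end{pmatrix}.
M = (-2)*rho(e_{2}) + (2)*rho(e_{3}) + (-1)*rho(e_{14}) + (-\frac{8}{3})*rho(e_{23}), summed entrywise:
Answer: \begin{pmatrix} \frac{8 i}{3} & 0 & -1 & -2 - 2 i \\ 0 & - \frac{8 i}{3} & -2 + 2 i & 1 \\ -1 & 2 + 2 i & \frac{8 i}{3} & 0 \\ 2 - 2 i & 1 & 0 & - \frac{8 i}{3} \end{pmatrix}


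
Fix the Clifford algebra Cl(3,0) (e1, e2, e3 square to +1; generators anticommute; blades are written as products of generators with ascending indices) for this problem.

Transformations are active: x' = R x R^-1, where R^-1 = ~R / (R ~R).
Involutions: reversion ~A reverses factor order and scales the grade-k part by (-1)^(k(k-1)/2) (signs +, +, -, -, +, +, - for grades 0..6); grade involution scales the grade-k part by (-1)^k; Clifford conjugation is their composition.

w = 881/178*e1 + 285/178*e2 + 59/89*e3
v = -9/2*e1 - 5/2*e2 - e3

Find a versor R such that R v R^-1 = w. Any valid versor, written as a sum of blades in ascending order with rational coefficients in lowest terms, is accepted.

A norm check does it: q(v) = q(w) = 55/2, hence R = v + w = 40/89*e1 - 80/89*e2 - 30/89*e3 realises the map — parallel part kept, (v - w)/2 negated, v carried to w.
Answer: 40/89*e1 - 80/89*e2 - 30/89*e3


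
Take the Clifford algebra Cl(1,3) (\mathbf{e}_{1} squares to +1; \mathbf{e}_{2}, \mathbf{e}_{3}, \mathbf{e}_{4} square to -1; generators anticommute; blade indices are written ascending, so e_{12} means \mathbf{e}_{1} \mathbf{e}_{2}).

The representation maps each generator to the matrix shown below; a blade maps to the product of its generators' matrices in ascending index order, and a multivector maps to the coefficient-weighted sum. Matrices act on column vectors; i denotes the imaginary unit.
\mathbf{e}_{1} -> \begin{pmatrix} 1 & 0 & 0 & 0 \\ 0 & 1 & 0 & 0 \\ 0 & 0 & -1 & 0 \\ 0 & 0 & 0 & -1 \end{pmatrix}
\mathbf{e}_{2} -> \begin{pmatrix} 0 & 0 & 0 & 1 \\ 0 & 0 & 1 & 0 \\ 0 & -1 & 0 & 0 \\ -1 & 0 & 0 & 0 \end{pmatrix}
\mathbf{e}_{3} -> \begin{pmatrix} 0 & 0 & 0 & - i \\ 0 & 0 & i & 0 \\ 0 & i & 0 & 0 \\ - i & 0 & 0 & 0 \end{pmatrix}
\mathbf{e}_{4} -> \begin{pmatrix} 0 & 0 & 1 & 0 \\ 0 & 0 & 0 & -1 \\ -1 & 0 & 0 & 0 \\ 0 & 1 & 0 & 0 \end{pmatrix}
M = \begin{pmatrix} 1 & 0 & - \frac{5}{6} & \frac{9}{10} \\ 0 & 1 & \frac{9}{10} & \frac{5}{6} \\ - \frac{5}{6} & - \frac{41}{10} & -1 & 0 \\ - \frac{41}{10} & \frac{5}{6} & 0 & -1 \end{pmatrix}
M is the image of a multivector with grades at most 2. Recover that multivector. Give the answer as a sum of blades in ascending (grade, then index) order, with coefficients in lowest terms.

Method: the blade images are trace-orthogonal — tr(rho(e_A) rho(e_B)^-1) = 4 if A = B and 0 otherwise — and rho(e_A)^-1 = (e_A)^2 * rho(e_A) with (e_A)^2 = +1 or -1, so the coefficient of e_A in the preimage is (e_A)^2 * tr(M rho(e_A))/4.
Nonzero projections over blades of grade <= 2: e_{1}: (e_{1})^2 = +1, tr(M rho(e_{1})) = 4, coefficient 1; e_{2}: (e_{2})^2 = -1, tr(M rho(e_{2})) = -10, coefficient \frac{5}{2}; e_{12}: (e_{12})^2 = +1, tr(M rho(e_{12})) = - \frac{32}{5}, coefficient -\frac{8}{5}; e_{14}: (e_{14})^2 = +1, tr(M rho(e_{14})) = - \frac{10}{3}, coefficient -\frac{5}{6}. Every other blade of grade <= 2 projects to 0.
Answer: e_{1} + \frac{5}{2} e_{2} - \frac{8}{5} e_{12} - \frac{5}{6} e_{14}


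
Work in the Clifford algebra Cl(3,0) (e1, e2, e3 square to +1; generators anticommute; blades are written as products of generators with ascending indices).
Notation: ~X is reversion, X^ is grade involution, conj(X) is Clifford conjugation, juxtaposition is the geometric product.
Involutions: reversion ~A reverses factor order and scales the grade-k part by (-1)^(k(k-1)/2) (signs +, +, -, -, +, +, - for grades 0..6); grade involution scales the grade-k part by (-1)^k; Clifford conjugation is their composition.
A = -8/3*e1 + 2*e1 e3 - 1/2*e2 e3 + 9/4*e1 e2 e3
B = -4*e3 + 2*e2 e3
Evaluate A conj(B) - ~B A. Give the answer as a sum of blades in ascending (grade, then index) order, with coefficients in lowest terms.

first term: -1 + 25/2*e1 - 2*e2 + 13*e1 e2 - 32/3*e1 e3 + 16/3*e1 e2 e3
second term: -1 + 25/2*e1 - 2*e2 - 13*e1 e2 - 32/3*e1 e3 + 16/3*e1 e2 e3
Answer: 26*e1 e2


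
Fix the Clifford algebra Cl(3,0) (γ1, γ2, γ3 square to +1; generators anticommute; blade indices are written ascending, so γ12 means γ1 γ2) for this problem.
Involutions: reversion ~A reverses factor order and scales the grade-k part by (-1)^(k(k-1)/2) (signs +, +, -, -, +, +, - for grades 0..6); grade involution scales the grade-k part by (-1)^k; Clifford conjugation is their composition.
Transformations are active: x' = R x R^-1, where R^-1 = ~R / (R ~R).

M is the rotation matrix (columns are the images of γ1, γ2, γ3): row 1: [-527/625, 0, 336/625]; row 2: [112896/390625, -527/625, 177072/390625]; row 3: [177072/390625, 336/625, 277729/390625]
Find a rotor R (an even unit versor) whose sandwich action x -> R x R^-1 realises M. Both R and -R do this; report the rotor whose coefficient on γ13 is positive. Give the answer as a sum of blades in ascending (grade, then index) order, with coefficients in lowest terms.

Method: write R = a + b12*γ12 + b13*γ13 + b23*γ23 with a^2 + b12^2 + b13^2 + b23^2 = 1 (so R^-1 = ~R). Expanding the columns R e_j ~R gives tr M = 4a^2 - 1 and, from the antisymmetric part, M21 - M12 = -4a*b12, M13 - M31 = 4a*b13, M32 - M23 = -4a*b23.
Here tr M = -381021/390625, so a^2 = (1 + tr M)/4 = 2401/390625 and a = ±49/625. Taking a = 49/625: M21 - M12 = 112896/390625, M13 - M31 = 32928/390625, M32 - M23 = 32928/390625, giving b12 = -576/625, b13 = 168/625, b23 = -168/625, i.e. R = 49/625 - 576/625*γ12 + 168/625*γ13 - 168/625*γ23.
Its γ13 coefficient is already positive.
Answer: 49/625 - 576/625*γ12 + 168/625*γ13 - 168/625*γ23. Sheet selection: the two-to-one cover makes ±R indistinguishable at the matrix level (trace -381021/390625), so uniqueness comes from the required sign on γ13.


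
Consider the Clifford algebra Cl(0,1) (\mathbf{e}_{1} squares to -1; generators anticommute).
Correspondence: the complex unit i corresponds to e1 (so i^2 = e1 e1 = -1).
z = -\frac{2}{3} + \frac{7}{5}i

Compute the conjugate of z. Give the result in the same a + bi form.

In blades: z = -\frac{2}{3} + \frac{7}{5} e_{1}.
Conjugation here is Clifford conjugation: the scalar is fixed and the grade-1 and grade-2 blades all flip sign, giving -\frac{2}{3} - \frac{7}{5} e_{1}; translating back:
Answer: -\frac{2}{3} - \frac{7}{5}i


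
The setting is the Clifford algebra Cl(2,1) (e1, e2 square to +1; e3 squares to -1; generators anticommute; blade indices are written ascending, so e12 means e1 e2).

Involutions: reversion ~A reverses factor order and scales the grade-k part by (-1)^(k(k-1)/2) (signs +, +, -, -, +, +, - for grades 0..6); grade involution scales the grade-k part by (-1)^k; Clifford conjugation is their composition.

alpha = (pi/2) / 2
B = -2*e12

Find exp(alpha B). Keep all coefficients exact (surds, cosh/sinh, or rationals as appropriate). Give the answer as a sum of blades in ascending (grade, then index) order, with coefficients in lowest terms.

B^2 = (-2)^2*(e12)^2 = 4*(-1) = -4 (a basis 2-blade squares to minus the product of its generators' squares).
B^2 = -4 — circular case — the even/odd split gives cos and sin: l = 2, alpha*l = pi/2, so exp(alpha B) = cos(pi/2) + (sin(pi/2)/2)*B = 0 + (1/2)*B.
Answer: -e12


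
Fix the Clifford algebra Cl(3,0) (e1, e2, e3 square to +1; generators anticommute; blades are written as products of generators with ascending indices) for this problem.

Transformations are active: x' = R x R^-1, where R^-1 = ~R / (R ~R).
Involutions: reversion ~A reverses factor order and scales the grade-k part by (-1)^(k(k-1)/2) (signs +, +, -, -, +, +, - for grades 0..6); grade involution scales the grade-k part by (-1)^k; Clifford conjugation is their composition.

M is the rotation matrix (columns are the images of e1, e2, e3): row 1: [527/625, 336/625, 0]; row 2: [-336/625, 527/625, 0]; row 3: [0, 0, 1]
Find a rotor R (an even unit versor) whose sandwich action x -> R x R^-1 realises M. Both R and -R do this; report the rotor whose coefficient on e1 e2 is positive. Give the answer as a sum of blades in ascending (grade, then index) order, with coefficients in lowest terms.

Method: write R = a + b12*e1 e2 + b13*e1 e3 + b23*e2 e3 with a^2 + b12^2 + b13^2 + b23^2 = 1 (so R^-1 = ~R). Expanding the columns R e_j ~R gives tr M = 4a^2 - 1 and, from the antisymmetric part, M21 - M12 = -4a*b12, M13 - M31 = 4a*b13, M32 - M23 = -4a*b23.
Here tr M = 1679/625, so a^2 = (1 + tr M)/4 = 576/625 and a = ±24/25. Taking a = 24/25: M21 - M12 = -672/625, M13 - M31 = 0, M32 - M23 = 0, giving b12 = 7/25, b13 = 0, b23 = 0, i.e. R = 24/25 + 7/25*e1 e2.
Its e1 e2 coefficient is already positive.
Answer: 24/25 + 7/25*e1 e2. Uniqueness: Spin(3) -> SO(3) maps R and -R to the same rotation of trace 1679/625; fixing the sign of the e1 e2 coefficient removes the ambiguity.


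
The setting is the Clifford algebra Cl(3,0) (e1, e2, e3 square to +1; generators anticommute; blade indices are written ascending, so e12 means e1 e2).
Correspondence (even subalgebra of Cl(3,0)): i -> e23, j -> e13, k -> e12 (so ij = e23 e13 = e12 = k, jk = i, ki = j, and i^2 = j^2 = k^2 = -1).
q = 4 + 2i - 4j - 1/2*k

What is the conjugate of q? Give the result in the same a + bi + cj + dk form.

In blades: q = 4 - 1/2*e12 - 4*e13 + 2*e23.
Quaternion conjugation is reversion on the even subalgebra: the scalar is fixed and every grade-2 blade flips sign, giving 4 + 1/2*e12 + 4*e13 - 2*e23; translating back:
Answer: 4 - 2i + 4j + 1/2*k


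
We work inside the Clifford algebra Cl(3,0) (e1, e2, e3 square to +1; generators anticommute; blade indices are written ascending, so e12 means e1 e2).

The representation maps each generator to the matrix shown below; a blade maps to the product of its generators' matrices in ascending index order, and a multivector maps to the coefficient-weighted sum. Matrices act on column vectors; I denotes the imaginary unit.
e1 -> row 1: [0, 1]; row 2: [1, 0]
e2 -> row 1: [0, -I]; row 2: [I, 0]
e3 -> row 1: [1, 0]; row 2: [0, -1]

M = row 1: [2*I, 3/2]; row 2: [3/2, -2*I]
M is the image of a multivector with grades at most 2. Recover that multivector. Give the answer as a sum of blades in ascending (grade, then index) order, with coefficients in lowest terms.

Method: 1, rho(e1), rho(e2), rho(e3) form a trace-orthogonal basis of the 2x2 complex matrices (tr(X Y) = 2 if X = Y, else 0), so M = m0*1 + m1*rho(e1) + m2*rho(e2) + m3*rho(e3) with m0 = tr(M)/2 = 0, m1 = tr(M rho(e1))/2 = 3/2, m2 = tr(M rho(e2))/2 = 0, m3 = tr(M rho(e3))/2 = 2*I.
Multiplying table entries, the bivector images are rho(e12) = I*rho(e3), rho(e13) = -I*rho(e2), rho(e23) = I*rho(e1); with real blade coefficients the real parts of m0..m3 are the coefficients of 1, e1, e2, e3 and the imaginary parts give the bivectors (e23: Im m1, e13: -Im m2, e12: Im m3).
Answer: 3/2*e1 + 2*e12


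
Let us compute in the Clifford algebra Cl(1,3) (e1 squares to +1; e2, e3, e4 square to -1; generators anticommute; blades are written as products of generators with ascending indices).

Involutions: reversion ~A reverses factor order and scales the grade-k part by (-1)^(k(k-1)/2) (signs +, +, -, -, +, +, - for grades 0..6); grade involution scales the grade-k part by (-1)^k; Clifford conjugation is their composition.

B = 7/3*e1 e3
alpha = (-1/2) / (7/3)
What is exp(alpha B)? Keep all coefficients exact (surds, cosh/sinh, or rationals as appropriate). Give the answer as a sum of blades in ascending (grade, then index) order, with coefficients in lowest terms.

B^2 = (7/3)^2*(e1 e3)^2 = 49/9*(+1) = 49/9 (a basis 2-blade squares to minus the product of its generators' squares).
B^2 = 49/9 — a positive square means the series sums to a boost: l = 7/3, alpha*l = -1/2, so exp(alpha B) = cosh(-1/2) + (sinh(-1/2)/(7/3))*B = cosh(1/2) + (-3*sinh(1/2)/7)*B.
Answer: cosh(1/2) - sinh(1/2)*e1 e3


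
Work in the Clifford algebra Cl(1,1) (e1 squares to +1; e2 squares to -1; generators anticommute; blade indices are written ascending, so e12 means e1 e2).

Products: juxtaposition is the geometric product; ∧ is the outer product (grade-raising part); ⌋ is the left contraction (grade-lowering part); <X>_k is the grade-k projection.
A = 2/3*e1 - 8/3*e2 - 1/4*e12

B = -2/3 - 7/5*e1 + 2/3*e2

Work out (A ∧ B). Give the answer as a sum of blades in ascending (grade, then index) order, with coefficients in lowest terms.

step 1: -4/9*e1 + 16/9*e2 - 281/90*e12
Answer: -4/9*e1 + 16/9*e2 - 281/90*e12


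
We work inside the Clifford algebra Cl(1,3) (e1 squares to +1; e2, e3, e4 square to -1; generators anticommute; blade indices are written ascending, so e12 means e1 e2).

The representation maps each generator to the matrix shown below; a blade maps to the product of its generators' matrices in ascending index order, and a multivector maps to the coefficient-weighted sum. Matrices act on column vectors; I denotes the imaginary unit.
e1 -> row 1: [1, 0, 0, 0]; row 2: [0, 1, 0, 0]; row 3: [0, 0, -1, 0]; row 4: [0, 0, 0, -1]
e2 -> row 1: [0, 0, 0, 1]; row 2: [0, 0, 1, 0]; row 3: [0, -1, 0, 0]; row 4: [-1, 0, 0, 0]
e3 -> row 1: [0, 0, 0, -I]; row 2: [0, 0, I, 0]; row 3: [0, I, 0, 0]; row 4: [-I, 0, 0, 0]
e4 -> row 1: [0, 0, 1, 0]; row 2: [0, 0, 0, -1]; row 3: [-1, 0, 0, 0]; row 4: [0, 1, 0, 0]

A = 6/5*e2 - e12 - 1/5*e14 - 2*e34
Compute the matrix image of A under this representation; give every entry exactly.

Bivector images (products of the table entries): rho(e12) = rho(e1)rho(e2) = row 1: [0, 0, 0, 1]; row 2: [0, 0, 1, 0]; row 3: [0, 1, 0, 0]; row 4: [1, 0, 0, 0]; rho(e14) = rho(e1)rho(e4) = row 1: [0, 0, 1, 0]; row 2: [0, 0, 0, -1]; row 3: [1, 0, 0, 0]; row 4: [0, -1, 0, 0]; rho(e34) = rho(e3)rho(e4) = row 1: [0, -I, 0, 0]; row 2: [-I, 0, 0, 0]; row 3: [0, 0, 0, -I]; row 4: [0, 0, -I, 0].
M = (6/5)*rho(e2) + (-1)*rho(e12) + (-1/5)*rho(e14) + (-2)*rho(e34), summed entrywise:
Answer: row 1: [0, 2*I, -1/5, 1/5]; row 2: [2*I, 0, 1/5, 1/5]; row 3: [-1/5, -11/5, 0, 2*I]; row 4: [-11/5, 1/5, 2*I, 0]


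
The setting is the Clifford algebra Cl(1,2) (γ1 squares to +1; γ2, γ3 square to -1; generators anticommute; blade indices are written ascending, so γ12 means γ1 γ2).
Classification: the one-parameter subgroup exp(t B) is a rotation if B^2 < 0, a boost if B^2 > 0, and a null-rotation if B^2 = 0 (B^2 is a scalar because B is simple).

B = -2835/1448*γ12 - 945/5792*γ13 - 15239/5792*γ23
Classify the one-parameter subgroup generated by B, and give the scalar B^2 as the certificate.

B^2 term by term: the squares give (-2835/1448)^2*(γ12)^2 + (-945/5792)^2*(γ13)^2 + (-15239/5792)^2*(γ23)^2 = 8037225/2096704*(+1) + 893025/33547264*(+1) + 232227121/33547264*(-1) = -49/16 (each basis 2-blade squares to minus the product of its generators' squares); cross terms between blades sharing an index anticommute and cancel. So B^2 = -49/16.
Answer: rotation, certificate B^2 = -49/16. Note: conjugating B changes its blade decomposition but never the scalar B^2 = -49/16, whose sign settles the classification.


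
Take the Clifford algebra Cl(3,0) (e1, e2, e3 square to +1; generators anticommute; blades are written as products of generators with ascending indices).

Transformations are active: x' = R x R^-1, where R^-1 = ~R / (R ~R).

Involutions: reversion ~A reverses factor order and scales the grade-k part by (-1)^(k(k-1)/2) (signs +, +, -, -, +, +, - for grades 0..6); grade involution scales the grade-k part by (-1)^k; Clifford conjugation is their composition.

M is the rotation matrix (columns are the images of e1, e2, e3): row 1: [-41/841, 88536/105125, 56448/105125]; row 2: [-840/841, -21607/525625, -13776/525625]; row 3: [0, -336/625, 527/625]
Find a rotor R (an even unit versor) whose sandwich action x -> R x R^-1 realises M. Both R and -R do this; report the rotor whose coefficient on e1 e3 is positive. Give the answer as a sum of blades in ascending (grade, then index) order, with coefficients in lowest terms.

Method: write R = a + b12*e1 e2 + b13*e1 e3 + b23*e2 e3 with a^2 + b12^2 + b13^2 + b23^2 = 1 (so R^-1 = ~R). Expanding the columns R e_j ~R gives tr M = 4a^2 - 1 and, from the antisymmetric part, M21 - M12 = -4a*b12, M13 - M31 = 4a*b13, M32 - M23 = -4a*b23.
Here tr M = 15839/21025, so a^2 = (1 + tr M)/4 = 9216/21025 and a = ±96/145. Taking a = 96/145: M21 - M12 = -193536/105125, M13 - M31 = 56448/105125, M32 - M23 = -10752/21025, giving b12 = 504/725, b13 = 147/725, b23 = 28/145, i.e. R = 96/145 + 504/725*e1 e2 + 147/725*e1 e3 + 28/145*e2 e3.
Its e1 e3 coefficient is already positive.
Answer: 96/145 + 504/725*e1 e2 + 147/725*e1 e3 + 28/145*e2 e3. Sheet selection: the two-to-one cover makes ±R indistinguishable at the matrix level (trace 15839/21025), so uniqueness comes from the required sign on e1 e3.


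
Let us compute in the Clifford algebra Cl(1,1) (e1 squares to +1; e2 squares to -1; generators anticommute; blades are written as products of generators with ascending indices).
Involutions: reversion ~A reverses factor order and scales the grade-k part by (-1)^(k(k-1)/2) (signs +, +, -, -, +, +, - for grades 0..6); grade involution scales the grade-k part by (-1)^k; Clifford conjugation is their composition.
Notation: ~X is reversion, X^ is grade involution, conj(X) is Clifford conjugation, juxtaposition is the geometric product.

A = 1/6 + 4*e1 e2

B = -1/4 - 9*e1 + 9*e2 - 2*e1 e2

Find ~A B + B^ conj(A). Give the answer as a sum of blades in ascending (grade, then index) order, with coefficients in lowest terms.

first term: 191/24 + 69/2*e1 - 69/2*e2 + 2/3*e1 e2
second term: 191/24 + 75/2*e1 - 75/2*e2 + 2/3*e1 e2
Answer: 191/12 + 72*e1 - 72*e2 + 4/3*e1 e2


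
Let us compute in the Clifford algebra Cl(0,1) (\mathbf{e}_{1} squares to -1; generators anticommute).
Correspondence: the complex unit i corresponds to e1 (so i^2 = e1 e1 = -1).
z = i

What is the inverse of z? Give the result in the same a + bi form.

In blades: z = e_{1}.
With qbar = -e_{1} (scalar fixed, mapped units negated), z qbar = 1 (the sum of squared coefficients), so z^-1 = qbar / (1) = -e_{1}; translating back:
Answer: -i


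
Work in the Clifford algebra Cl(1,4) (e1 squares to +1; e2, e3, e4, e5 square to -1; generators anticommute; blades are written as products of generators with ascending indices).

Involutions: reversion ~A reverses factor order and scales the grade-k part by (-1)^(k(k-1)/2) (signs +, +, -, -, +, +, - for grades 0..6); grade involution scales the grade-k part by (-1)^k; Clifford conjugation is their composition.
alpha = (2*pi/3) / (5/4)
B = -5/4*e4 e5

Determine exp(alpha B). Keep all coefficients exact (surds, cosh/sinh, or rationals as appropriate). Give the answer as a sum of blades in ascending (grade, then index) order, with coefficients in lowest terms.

B^2 = (-5/4)^2*(e4 e5)^2 = 25/16*(-1) = -25/16 (a basis 2-blade squares to minus the product of its generators' squares).
B^2 = -25/16 — the series telescopes trigonometrically here: l = 5/4, alpha*l = 2*pi/3, so exp(alpha B) = cos(2*pi/3) + (sin(2*pi/3)/(5/4))*B = -1/2 + (2*sqrt(3)/5)*B.
Answer: -1/2 - sqrt(3)/2*e4 e5


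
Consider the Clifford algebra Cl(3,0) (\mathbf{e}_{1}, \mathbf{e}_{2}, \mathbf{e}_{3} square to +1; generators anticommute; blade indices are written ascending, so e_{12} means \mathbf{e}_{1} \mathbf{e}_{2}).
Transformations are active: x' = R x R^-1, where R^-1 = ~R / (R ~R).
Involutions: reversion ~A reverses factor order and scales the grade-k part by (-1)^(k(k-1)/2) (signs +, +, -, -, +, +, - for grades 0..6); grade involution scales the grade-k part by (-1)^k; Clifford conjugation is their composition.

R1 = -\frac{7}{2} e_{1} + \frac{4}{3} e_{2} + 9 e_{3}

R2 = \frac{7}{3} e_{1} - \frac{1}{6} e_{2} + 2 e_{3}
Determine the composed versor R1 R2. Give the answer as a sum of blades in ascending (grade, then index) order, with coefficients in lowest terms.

Distribute over the terms of R1 (each basis-blade product reordered to ascending indices, repeated generators contracted through their squares):
(-\frac{7}{2} e_{1}) R2 = -\frac{49}{6} + \frac{7}{12} e_{12} - 7 e_{13}
(\frac{4}{3} e_{2}) R2 = -\frac{2}{9} - \frac{28}{9} e_{12} + \frac{8}{3} e_{23}
(9 e_{3}) R2 = 18 - 21 e_{13} + \frac{3}{2} e_{23}
Summing the partial products and collecting blades:
Answer: \frac{173}{18} - \frac{91}{36} e_{12} - 28 e_{13} + \frac{25}{6} e_{23}


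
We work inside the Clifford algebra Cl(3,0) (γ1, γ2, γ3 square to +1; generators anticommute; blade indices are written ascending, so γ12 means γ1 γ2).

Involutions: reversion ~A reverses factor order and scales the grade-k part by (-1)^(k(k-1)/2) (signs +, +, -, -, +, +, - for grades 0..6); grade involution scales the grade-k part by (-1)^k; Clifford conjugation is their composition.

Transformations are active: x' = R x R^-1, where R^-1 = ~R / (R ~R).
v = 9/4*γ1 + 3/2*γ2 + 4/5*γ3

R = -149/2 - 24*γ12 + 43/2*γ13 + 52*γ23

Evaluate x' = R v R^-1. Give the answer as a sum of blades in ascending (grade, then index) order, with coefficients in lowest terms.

~R = -149/2 + 24*γ12 - 43/2*γ13 - 52*γ23, and R ~R = 18585/2, so R^-1 = ~R / (18585/2).
R v = -7457/40*γ1 - 323/20*γ2 - 7439/40*γ3 + 1311/20*γ123
Answer: 19552/13275*γ1 - 41003/26550*γ2 + 19577/10620*γ3


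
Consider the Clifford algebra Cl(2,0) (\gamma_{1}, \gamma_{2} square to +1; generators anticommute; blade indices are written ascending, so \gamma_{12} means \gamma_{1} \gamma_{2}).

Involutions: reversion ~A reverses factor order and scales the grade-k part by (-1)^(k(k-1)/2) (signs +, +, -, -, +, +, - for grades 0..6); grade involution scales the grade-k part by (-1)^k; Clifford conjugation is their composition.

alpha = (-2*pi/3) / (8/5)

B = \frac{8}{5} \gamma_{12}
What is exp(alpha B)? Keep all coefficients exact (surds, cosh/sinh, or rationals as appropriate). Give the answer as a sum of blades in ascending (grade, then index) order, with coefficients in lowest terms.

B^2 = (\frac{8}{5})^2*(\gamma_{12})^2 = \frac{64}{25}*(-1) = -\frac{64}{25} (a basis 2-blade squares to minus the product of its generators' squares).
B^2 = -\frac{64}{25} — since the square is negative, the closed form is circular: l = \frac{8}{5}, alpha*l = - \frac{2 \pi}{3}, so exp(alpha B) = cos(- \frac{2 \pi}{3}) + (sin(- \frac{2 \pi}{3})/(\frac{8}{5}))*B = - \frac{1}{2} + (- \frac{5 \sqrt{3}}{16})*B.
Answer: - \frac{1}{2} - \frac{\sqrt{3}}{2} \gamma_{12}


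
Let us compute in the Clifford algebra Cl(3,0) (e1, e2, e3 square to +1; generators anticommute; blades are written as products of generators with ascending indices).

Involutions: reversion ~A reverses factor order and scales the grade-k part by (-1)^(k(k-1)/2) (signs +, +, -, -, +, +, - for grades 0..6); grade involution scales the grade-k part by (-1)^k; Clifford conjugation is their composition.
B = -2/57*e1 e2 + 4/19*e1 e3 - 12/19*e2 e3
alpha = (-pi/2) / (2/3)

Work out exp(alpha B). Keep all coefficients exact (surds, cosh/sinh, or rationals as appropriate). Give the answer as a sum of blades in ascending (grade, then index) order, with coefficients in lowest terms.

B^2 term by term: the squares give (-2/57)^2*(e1 e2)^2 + (4/19)^2*(e1 e3)^2 + (-12/19)^2*(e2 e3)^2 = 4/3249*(-1) + 16/361*(-1) + 144/361*(-1) = -4/9 (each basis 2-blade squares to minus the product of its generators' squares); cross terms between blades sharing an index anticommute and cancel. So B^2 = -4/9.
B^2 = -4/9 — the series telescopes trigonometrically here: l = 2/3, alpha*l = -pi/2, so exp(alpha B) = cos(-pi/2) + (sin(-pi/2)/(2/3))*B = 0 + (-3/2)*B.
Answer: 1/19*e1 e2 - 6/19*e1 e3 + 18/19*e2 e3


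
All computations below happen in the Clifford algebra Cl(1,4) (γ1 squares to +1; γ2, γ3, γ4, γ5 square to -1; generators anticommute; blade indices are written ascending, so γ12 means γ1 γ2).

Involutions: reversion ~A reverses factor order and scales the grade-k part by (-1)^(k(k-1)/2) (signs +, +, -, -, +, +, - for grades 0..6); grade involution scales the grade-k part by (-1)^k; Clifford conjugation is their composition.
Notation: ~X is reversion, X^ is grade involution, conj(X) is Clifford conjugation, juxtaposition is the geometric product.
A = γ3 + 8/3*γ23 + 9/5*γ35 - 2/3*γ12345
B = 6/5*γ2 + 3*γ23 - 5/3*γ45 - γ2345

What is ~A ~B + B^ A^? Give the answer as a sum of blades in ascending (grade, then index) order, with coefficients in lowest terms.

first term: -8 + 2/3*γ1 - 3*γ2 - 16/5*γ3 - 6/5*γ23 + 9/5*γ24 + 27/5*γ25 - 3*γ34 - 8/3*γ45 + 10/9*γ123 - 2*γ145 - 54/25*γ235 - γ245 + 5/3*γ345 - 4/5*γ1345 - 40/9*γ2345
second term: -8 - 2/3*γ1 + 3*γ2 + 16/5*γ3 + 6/5*γ23 - 9/5*γ24 - 27/5*γ25 + 3*γ34 + 8/3*γ45 + 10/9*γ123 - 2*γ145 - 54/25*γ235 - γ245 + 5/3*γ345 - 4/5*γ1345 - 40/9*γ2345
Answer: -16 + 20/9*γ123 - 4*γ145 - 108/25*γ235 - 2*γ245 + 10/3*γ345 - 8/5*γ1345 - 80/9*γ2345


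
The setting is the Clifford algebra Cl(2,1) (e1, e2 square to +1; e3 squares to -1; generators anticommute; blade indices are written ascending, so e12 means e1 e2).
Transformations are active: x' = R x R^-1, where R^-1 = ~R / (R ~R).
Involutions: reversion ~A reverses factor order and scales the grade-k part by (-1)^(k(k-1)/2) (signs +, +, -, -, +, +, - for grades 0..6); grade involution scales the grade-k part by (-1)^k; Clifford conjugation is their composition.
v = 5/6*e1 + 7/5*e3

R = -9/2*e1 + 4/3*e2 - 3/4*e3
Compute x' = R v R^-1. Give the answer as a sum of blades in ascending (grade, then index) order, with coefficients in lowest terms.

~R = -9/2*e1 + 4/3*e2 - 3/4*e3, and R ~R = 3091/144, so R^-1 = ~R / (3091/144).
R v = -27/10 - 10/9*e12 - 227/40*e13 + 28/15*e23
Answer: 27701/92730*e1 - 5184/15455*e2 - 18721/15455*e3


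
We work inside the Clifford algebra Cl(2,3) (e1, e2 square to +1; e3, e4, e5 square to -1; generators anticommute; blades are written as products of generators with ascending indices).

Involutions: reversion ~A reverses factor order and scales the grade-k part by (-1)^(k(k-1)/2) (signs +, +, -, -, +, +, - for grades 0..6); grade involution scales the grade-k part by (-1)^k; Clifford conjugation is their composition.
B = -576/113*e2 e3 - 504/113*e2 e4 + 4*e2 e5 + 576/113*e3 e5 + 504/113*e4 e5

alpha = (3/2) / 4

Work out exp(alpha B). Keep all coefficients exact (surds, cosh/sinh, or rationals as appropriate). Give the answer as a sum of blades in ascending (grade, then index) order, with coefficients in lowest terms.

B^2 term by term: the squares give (-576/113)^2*(e2 e3)^2 + (-504/113)^2*(e2 e4)^2 + (4)^2*(e2 e5)^2 + (576/113)^2*(e3 e5)^2 + (504/113)^2*(e4 e5)^2 = 331776/12769*(+1) + 254016/12769*(+1) + 16*(+1) + 331776/12769*(-1) + 254016/12769*(-1) = 16 (each basis 2-blade squares to minus the product of its generators' squares); cross terms between blades sharing an index anticommute and cancel; the commuting (index-disjoint) pairs give grade-4 terms 2*c*c'*(blade product), which cancel blade by blade — e2 e3 e4 e5: -580608/12769 + 580608/12769 = 0 — confirming B is simple. So B^2 = 16.
B^2 = 16 — the series telescopes hyperbolically here: l = 4, alpha*l = 3/2, so exp(alpha B) = cosh(3/2) + (sinh(3/2)/4)*B = cosh(3/2) + (sinh(3/2)/4)*B.
Answer: cosh(3/2) - 144*sinh(3/2)/113*e2 e3 - 126*sinh(3/2)/113*e2 e4 + sinh(3/2)*e2 e5 + 144*sinh(3/2)/113*e3 e5 + 126*sinh(3/2)/113*e4 e5


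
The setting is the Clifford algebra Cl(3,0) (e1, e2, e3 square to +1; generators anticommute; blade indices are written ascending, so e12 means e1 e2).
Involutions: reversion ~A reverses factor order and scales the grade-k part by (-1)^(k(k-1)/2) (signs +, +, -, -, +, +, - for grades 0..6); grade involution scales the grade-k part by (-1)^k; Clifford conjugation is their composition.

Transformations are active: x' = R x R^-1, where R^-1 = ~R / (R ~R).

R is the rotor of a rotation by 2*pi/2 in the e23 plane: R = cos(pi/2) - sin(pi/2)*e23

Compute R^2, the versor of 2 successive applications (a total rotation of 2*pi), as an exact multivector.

The rotor phase is half the rotation angle and phases add under composition, so 2 steps in the e23 plane accumulate phase 2*(pi/2) = pi: R^2 = cos(pi) - sin(pi)*e23.
cos(pi) = -1 and sin(pi) = 0, so R^2 = -1. The total rotation 2*pi is 1 full turn, so every vector returns to itself, yet the rotor is -1, on the OTHER sheet of the double cover (an odd number of 2*pi turns).
Answer: -1


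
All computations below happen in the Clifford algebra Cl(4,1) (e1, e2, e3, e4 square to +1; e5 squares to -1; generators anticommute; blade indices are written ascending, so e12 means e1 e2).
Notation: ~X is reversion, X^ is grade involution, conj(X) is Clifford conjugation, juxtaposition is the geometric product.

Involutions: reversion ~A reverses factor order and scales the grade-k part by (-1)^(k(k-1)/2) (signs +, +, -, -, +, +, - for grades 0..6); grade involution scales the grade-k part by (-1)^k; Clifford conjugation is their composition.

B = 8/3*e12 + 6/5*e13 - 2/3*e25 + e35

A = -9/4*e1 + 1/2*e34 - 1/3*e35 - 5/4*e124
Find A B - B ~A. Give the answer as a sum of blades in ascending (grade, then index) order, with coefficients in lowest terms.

first term: -1/3 - 6*e2 - 27/10*e3 + 10/3*e4 - 3/5*e14 + 2/5*e15 - 2/9*e23 - 1/2*e45 + 3/2*e125 - 9/4*e135 - 5/6*e145 + 3/2*e234 + 4/3*e1234 - 8/9*e1235 - 1/3*e2345 + 5/4*e12345
second term: 1/3 + 6*e2 + 27/10*e3 - 10/3*e4 - 3/5*e14 + 2/5*e15 - 2/9*e23 - 1/2*e45 + 3/2*e125 - 9/4*e135 - 5/6*e145 + 3/2*e234 - 4/3*e1234 + 8/9*e1235 + 1/3*e2345 - 5/4*e12345
Answer: -2/3 - 12*e2 - 27/5*e3 + 20/3*e4 + 8/3*e1234 - 16/9*e1235 - 2/3*e2345 + 5/2*e12345


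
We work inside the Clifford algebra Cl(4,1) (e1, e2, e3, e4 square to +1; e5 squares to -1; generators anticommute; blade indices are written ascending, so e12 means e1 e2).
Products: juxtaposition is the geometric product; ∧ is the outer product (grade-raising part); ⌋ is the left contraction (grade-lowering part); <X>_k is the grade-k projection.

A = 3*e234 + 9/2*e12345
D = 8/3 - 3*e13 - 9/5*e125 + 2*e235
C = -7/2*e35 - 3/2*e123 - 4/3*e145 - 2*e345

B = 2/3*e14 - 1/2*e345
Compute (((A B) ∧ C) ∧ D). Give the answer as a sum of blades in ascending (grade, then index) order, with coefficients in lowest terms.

step 1: -9/4*e12 + 3/2*e25 - 2*e123 - 3*e235
step 2: 63/8*e1235 + 9/2*e12345
step 3: 21*e1235 + 12*e12345
Answer: 21*e1235 + 12*e12345


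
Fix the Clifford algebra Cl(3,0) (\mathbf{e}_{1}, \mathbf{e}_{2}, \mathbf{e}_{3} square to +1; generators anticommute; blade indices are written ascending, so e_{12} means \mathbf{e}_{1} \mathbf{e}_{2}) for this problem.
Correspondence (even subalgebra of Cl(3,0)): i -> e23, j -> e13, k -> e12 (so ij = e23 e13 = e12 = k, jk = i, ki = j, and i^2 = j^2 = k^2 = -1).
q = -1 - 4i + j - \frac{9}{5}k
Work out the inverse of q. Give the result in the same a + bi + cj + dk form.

In blades: q = -1 - \frac{9}{5} e_{12} + e_{13} - 4 e_{23}.
With qbar = -1 + \frac{9}{5} e_{12} - e_{13} + 4 e_{23} (scalar fixed, mapped units negated), q qbar = \frac{531}{25} (the sum of squared coefficients), so q^-1 = qbar / (\frac{531}{25}) = -\frac{25}{531} + \frac{5}{59} e_{12} - \frac{25}{531} e_{13} + \frac{100}{531} e_{23}; translating back:
Answer: -\frac{25}{531} + \frac{100}{531}i - \frac{25}{531}j + \frac{5}{59}k


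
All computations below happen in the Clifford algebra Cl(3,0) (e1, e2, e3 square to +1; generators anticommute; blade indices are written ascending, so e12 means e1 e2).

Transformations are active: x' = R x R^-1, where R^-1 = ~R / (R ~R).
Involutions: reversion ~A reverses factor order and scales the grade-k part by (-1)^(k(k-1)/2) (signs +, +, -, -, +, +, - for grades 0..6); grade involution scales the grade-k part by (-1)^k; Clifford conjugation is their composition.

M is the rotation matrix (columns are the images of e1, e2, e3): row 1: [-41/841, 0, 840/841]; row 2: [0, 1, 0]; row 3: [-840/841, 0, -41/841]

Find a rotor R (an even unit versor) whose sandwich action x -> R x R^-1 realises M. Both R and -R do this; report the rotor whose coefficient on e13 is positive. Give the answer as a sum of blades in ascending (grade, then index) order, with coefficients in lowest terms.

Method: write R = a + b12*e12 + b13*e13 + b23*e23 with a^2 + b12^2 + b13^2 + b23^2 = 1 (so R^-1 = ~R). Expanding the columns R e_j ~R gives tr M = 4a^2 - 1 and, from the antisymmetric part, M21 - M12 = -4a*b12, M13 - M31 = 4a*b13, M32 - M23 = -4a*b23.
Here tr M = 759/841, so a^2 = (1 + tr M)/4 = 400/841 and a = ±20/29. Taking a = 20/29: M21 - M12 = 0, M13 - M31 = 1680/841, M32 - M23 = 0, giving b12 = 0, b13 = 21/29, b23 = 0, i.e. R = 20/29 + 21/29*e13.
Its e13 coefficient is already positive.
Answer: 20/29 + 21/29*e13. Note: both R and -R realise this M (trace 759/841); the covering map identifies them, and the e13-coefficient sign is the tie-breaker.


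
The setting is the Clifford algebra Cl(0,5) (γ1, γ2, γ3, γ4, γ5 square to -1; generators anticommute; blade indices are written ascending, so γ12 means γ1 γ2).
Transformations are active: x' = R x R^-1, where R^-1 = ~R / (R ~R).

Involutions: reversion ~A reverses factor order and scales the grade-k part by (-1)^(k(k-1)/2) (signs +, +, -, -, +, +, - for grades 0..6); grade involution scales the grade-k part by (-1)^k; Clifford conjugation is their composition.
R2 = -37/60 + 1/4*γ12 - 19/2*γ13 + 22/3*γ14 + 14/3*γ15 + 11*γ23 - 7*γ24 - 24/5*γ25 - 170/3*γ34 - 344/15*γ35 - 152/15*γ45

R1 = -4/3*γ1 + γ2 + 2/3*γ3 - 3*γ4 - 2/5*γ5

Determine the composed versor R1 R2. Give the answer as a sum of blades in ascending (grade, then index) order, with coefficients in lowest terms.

Distribute over the terms of R1 (each basis-blade product reordered to ascending indices, repeated generators contracted through their squares):
(-4/3*γ1) R2 = 37/45*γ1 + 1/3*γ2 - 38/3*γ3 + 88/9*γ4 + 56/9*γ5 - 44/3*γ123 + 28/3*γ124 + 32/5*γ125 + 680/9*γ134 + 1376/45*γ135 + 608/45*γ145
(γ2) R2 = 1/4*γ1 - 37/60*γ2 - 11*γ3 + 7*γ4 + 24/5*γ5 + 19/2*γ123 - 22/3*γ124 - 14/3*γ125 - 170/3*γ234 - 344/15*γ235 - 152/15*γ245
(2/3*γ3) R2 = -19/3*γ1 + 22/3*γ2 - 37/90*γ3 + 340/9*γ4 + 688/45*γ5 + 1/6*γ123 - 44/9*γ134 - 28/9*γ135 + 14/3*γ234 + 16/5*γ235 - 304/45*γ345
(-3*γ4) R2 = -22*γ1 + 21*γ2 + 170*γ3 + 37/20*γ4 - 152/5*γ5 - 3/4*γ124 + 57/2*γ134 + 14*γ145 - 33*γ234 - 72/5*γ245 - 344/5*γ345
(-2/5*γ5) R2 = -28/15*γ1 + 48/25*γ2 + 688/75*γ3 + 304/75*γ4 + 37/150*γ5 - 1/10*γ125 + 19/5*γ135 - 44/15*γ145 - 22/5*γ235 + 14/5*γ245 + 68/3*γ345
Summing the partial products and collecting blades:
Answer: -5243/180*γ1 + 2997/100*γ2 + 69793/450*γ3 + 54413/900*γ4 - 1729/450*γ5 - 5*γ123 + 5/4*γ124 + 49/30*γ125 + 595/6*γ134 + 469/15*γ135 + 1106/45*γ145 - 85*γ234 - 362/15*γ235 - 326/15*γ245 - 476/9*γ345


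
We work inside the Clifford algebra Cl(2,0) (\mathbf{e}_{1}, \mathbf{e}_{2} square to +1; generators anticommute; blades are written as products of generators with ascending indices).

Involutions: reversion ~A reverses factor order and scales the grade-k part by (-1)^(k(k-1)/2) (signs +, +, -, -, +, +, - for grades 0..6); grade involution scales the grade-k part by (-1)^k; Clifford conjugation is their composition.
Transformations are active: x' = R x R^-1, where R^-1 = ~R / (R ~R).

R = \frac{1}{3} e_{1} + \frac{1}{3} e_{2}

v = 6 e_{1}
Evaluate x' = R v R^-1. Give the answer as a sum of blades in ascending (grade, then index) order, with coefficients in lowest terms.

~R = \frac{1}{3} e_{1} + \frac{1}{3} e_{2}, and R ~R = \frac{2}{9}, so R^-1 = ~R / (\frac{2}{9}).
R v = 2 - 2 e_{1} e_{2}
Answer: 6 e_{2}


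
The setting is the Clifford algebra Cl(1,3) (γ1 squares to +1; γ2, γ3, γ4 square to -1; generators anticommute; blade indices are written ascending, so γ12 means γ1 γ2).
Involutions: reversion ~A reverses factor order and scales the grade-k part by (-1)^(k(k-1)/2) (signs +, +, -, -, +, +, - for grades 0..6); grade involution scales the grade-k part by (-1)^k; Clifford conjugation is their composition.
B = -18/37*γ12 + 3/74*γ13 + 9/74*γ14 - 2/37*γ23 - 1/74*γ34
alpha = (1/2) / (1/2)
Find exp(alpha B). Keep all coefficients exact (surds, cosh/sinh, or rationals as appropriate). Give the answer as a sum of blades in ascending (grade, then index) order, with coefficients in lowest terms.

B^2 term by term: the squares give (-18/37)^2*(γ12)^2 + (3/74)^2*(γ13)^2 + (9/74)^2*(γ14)^2 + (-2/37)^2*(γ23)^2 + (-1/74)^2*(γ34)^2 = 324/1369*(+1) + 9/5476*(+1) + 81/5476*(+1) + 4/1369*(-1) + 1/5476*(-1) = 1/4 (each basis 2-blade squares to minus the product of its generators' squares); cross terms between blades sharing an index anticommute and cancel; the commuting (index-disjoint) pairs give grade-4 terms 2*c*c'*(blade product), which cancel blade by blade — γ1234: 18/1369 - 18/1369 = 0 — confirming B is simple. So B^2 = 1/4.
B^2 = 1/4 — B^2 > 0, so the exponential closes hyperbolically: l = 1/2, alpha*l = 1/2, so exp(alpha B) = cosh(1/2) + (sinh(1/2)/(1/2))*B = cosh(1/2) + (2*sinh(1/2))*B.
Answer: cosh(1/2) - 36*sinh(1/2)/37*γ12 + 3*sinh(1/2)/37*γ13 + 9*sinh(1/2)/37*γ14 - 4*sinh(1/2)/37*γ23 - sinh(1/2)/37*γ34
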